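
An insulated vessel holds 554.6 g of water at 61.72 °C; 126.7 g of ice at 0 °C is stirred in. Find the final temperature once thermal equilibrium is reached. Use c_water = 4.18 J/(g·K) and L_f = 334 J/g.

Energy conservation, ΣQ = 0:
melt ice: 126.7·334 = 42318
  meltwater 0→T: 126.7·4.18·T = 529.61 T
  water cools: 554.6·4.18·(T − 61.72) = 2318.2(T − 61.72)
2847.8 T = 143081 − 42318 = 100763
T ≈ 35.38 °C. Since T > 0 °C, the all-ice-melts assumption holds.

T_f ≈ 35.4 °C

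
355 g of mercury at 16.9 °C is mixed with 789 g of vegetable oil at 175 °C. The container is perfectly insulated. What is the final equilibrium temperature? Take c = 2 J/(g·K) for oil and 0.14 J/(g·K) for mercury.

Energy conservation, ΣQ = 0:
789*2*(T − 175) + 355*0.14*(T − 16.9) = 0
1578(T − 175) + 49.7(T − 16.9) = 0
1627.7 T = 276990
T = 276990 / 1627.7 = 170 °C

T_f ≈ 170.2 °C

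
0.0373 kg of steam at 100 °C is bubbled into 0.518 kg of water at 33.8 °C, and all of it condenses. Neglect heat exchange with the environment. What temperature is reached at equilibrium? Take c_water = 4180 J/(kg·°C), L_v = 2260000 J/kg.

T_f ≈ 74.6 °C

Let T be the final temperature. ΣQ_i = 0:
condense steam: −0.0373·2260000 = −84298
  condensate cools 100→T: 0.0373·4180·(T − 100) = 155.91(T − 100)
  original water: 2165.2(T − 33.8)
2321.2 T = 84298 + 15591 + 73185 = 173075
T ≈ 74.56 °C (< 100 °C, so full condensation is consistent).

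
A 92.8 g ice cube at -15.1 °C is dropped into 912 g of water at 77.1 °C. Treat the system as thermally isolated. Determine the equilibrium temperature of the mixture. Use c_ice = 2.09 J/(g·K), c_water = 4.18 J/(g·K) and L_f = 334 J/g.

T_f ≈ 61.9 °C

Taking heat into each body as positive, Σ m c ΔT = 0:
warm ice to 0 °C: 92.8×2.09×(0 − (-15.1)) = 2928.7; melt ice: 92.8×334 = 30995; warm the meltwater: 387.9 T; water: 3812.2(T − 77.1)
4200.1 T = 293918 − 33924 = 259994
T ≈ 61.90 °C — above 0 °C, consistent with complete melting.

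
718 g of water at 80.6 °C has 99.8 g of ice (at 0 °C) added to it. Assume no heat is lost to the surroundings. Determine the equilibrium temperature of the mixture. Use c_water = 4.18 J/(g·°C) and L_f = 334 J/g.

T_f ≈ 61.0 °C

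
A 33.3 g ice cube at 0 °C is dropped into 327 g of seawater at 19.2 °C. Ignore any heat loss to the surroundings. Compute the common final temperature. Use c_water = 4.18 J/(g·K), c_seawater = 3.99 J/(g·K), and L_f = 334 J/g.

Taking heat into each body as positive, Σ m c ΔT = 0:
latent heat to melt: 33.3·334 = 11122
  warm the meltwater: 139.19 T
  seawater: 1304.7(T − 19.2)
1443.9 T = 25051 − 11122 = 13929
T ≈ 9.65 °C. Since T > 0 °C, the all-ice-melts assumption holds.

T_f ≈ 9.6 °C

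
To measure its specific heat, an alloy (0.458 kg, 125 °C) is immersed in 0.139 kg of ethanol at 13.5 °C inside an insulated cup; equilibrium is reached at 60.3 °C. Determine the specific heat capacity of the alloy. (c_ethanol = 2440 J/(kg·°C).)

c ≈ 536 J/(kg·°C)

Setting the total heat transfer to zero:
0.458×c×(60.3 − 125) + 0.139×2440×(60.3 − 13.5) = 0
-29.63 c = -15873
c = -15873/-29.63 ≈ 535.6 J/(kg·°C)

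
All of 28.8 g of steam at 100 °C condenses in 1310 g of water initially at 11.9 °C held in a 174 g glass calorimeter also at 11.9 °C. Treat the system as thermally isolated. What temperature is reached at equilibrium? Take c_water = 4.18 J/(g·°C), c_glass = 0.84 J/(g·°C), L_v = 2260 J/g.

T_f ≈ 25.1 °C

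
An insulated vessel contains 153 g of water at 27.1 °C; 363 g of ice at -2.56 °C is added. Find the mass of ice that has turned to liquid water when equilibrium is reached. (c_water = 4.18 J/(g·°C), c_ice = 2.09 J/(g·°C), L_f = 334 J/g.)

m_melted ≈ 46.1 g

Cooling the water to 0 °C releases 153×4.18×27.1 = 17332 J.
Warming the ice to 0 °C takes 363×2.09×2.56 = 1942.2 J, leaving 15389 J for melting.
Melting all 363 g of ice would need 363×334 = 121242 J.
That's not enough to melt it all — equilibrium is at 0 °C with ice remaining.
m_melt = 15389 / L_f = 46.08 g.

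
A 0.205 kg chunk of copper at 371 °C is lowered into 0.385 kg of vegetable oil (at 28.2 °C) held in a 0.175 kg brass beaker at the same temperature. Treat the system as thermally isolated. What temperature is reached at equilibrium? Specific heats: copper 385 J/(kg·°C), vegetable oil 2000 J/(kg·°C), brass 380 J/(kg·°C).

T_f is the heat-capacity-weighted average of the initial temperatures:
T_f = (78.92×371 + 770×28.2 + 66.5×28.2) / (78.92 + 770 + 66.5)
    = 52870 / 915.42 ≈ 57.76 °C

T_f ≈ 57.8 °C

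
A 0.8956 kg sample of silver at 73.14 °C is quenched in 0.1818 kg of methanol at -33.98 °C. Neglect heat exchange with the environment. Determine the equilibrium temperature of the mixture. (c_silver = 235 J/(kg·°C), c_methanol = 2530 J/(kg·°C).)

T_f ≈ -0.4 °C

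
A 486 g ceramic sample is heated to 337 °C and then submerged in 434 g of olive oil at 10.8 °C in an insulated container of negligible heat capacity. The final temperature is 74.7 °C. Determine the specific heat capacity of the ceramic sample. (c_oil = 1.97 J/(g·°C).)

Conservation of energy gives ΣQ = 0:
486×c×(74.7 − 337) + 434×1.97×(74.7 − 10.8) = 0
-127478 c = -54633
c = -54633/-127478 ≈ 0.4286 J/(g·°C)

c ≈ 0.429 J/(g·°C)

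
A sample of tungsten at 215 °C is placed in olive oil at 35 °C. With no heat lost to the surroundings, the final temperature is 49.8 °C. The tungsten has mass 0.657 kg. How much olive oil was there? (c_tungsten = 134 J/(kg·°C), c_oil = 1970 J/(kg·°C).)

m ≈ 0.499 kg

Let T be the final temperature. ΣQ_i = 0:
0.657·134·(49.8 − 215) + m·1970·(49.8 − 35) = 0
29156 m = 14544
m = 14544/29156 ≈ 0.4988 kg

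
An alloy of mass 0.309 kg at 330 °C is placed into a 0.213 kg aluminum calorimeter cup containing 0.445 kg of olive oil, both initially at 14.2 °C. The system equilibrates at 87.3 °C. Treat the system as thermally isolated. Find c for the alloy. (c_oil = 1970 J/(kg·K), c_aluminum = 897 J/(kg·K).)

Setting the total heat transfer to zero:
0.309×c×(87.3 − 330) + 0.445×1970×(87.3 − 14.2) + 0.213×897×(87.3 − 14.2) = 0
-74.99 c = -78050
c = -78050/-74.99 ≈ 1041 J/(kg·K)

c ≈ 1040 J/(kg·K)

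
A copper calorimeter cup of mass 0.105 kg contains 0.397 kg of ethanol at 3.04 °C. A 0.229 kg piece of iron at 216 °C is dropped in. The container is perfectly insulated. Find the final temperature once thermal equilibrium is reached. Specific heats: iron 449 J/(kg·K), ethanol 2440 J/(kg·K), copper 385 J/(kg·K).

T_f ≈ 22.7 °C

T_f = Σ m_i c_i T_i / Σ m_i c_i:
T_f = (102.82*216 + 968.68*3.04 + 40.42*3.04) / (102.82 + 968.68 + 40.42)
    = 25277 / 1111.9 ≈ 22.73 °C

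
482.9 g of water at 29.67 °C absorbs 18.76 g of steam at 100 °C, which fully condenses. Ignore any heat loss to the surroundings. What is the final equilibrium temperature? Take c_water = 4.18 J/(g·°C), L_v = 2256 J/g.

Taking heat into each body as positive, Σ m c ΔT = 0:
condense steam: −18.76·2256 = −42323
  condensed water 100 °C→T: 78.42(T − 100)
  water warms: 482.9·4.18·(T − 29.67) = 2018.5(T − 29.67)
2096.9 T = 42323 + 7841.7 + 59890 = 110054
T ≈ 52.48 °C — below 100 °C, confirming all the steam condensed.

T_f ≈ 52.5 °C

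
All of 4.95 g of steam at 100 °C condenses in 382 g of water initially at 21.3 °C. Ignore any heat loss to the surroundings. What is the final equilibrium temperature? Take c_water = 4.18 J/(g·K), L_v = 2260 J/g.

Energy balance with sensible and latent terms:
latent heat released on condensation: 4.95×2260 = 11187; condensate cools 100→T: 4.95×4.18×(T − 100) = 20.69(T − 100); water warms: 382×4.18×(T − 21.3) = 1596.8(T − 21.3)
1617.5 T = 11187 + 2069.1 + 34011 = 47267
T ≈ 29.22 °C, under the boiling point, so the assumption holds.

T_f ≈ 29.2 °C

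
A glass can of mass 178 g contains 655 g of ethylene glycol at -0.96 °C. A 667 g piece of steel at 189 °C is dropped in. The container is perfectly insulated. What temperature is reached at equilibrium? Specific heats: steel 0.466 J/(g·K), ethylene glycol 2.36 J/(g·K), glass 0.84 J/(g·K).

T_f ≈ 28.5 °C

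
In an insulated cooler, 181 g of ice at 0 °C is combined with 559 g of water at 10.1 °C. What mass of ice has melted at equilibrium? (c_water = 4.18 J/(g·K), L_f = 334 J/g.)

m_melted ≈ 70.7 g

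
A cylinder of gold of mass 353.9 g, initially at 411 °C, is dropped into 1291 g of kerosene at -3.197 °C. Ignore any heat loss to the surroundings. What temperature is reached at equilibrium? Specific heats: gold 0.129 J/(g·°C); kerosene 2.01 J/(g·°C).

T_f ≈ 4.0 °C

Let T be the final temperature. ΣQ_i = 0:
353.9*0.129*(T − 411) + 1291*2.01*(T − (-3.197)) = 0
2640.6 T = 10467
T = 10467 / 2640.6 = 3.96 °C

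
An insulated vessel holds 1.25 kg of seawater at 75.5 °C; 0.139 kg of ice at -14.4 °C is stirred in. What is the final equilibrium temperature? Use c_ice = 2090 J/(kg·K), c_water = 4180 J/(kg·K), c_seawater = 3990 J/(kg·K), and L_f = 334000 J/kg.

Energy balance with sensible and latent terms:
warm ice to 0 °C: 0.139×2090×(0 − (-14.4)) = 4183.3; fusion: m_ice L_f = 0.139×334000 = 46426; meltwater 0→T: 0.139×4180×T = 581.02 T; seawater cools: 1.25×3990×(T − 75.5) = 4987.5(T − 75.5)
5568.5 T = 376556 − 50609 = 325947
T ≈ 58.53 °C — above 0 °C, consistent with complete melting.

T_f ≈ 58.5 °C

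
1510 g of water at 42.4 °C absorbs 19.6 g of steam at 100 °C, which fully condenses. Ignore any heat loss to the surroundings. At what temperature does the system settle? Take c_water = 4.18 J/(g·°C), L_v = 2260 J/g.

T_f ≈ 50.1 °C

Taking heat into each body as positive, Σ m c ΔT = 0:
latent heat released on condensation: 19.6×2260 = 44296
  condensate cools 100→T: 19.6×4.18×(T − 100) = 81.93(T − 100)
  water warms: 1510×4.18×(T − 42.4) = 6311.8(T − 42.4)
6393.7 T = 44296 + 8192.8 + 267620 = 320109
T ≈ 50.07 °C, under the boiling point, so the assumption holds.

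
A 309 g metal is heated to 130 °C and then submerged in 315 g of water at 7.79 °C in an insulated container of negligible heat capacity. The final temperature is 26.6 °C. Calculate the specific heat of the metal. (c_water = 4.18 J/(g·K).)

c ≈ 0.775 J/(g·K)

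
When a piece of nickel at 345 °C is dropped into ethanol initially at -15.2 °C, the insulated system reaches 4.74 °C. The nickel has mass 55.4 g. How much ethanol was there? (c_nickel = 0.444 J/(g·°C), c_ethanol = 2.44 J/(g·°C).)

|Q_nickel| = |Q_ethanol|:
55.4·0.444·(345 − 4.74) = m·2.44·(4.74 − (-15.2))
48.65 m = 8369.6  ⇒  m ≈ 172 g

m ≈ 172 g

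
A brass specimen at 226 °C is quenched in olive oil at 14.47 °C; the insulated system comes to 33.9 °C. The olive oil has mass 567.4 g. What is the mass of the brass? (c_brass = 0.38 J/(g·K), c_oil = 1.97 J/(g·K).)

Setting the total heat transfer to zero:
m·0.38·(33.9 − 226) + 567.4·1.97·(33.9 − 14.47) = 0
-73 m = -21718
m = -21718/-73 ≈ 297.5 g

m ≈ 298 g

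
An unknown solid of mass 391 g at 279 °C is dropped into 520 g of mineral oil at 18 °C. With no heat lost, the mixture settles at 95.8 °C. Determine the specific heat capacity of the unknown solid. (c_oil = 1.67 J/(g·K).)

Taking heat into each body as positive, Σ m c ΔT = 0:
391·c·(95.8 − 279) + 520·1.67·(95.8 − 18) = 0
-71631 c = -67562
c = -67562/-71631 ≈ 0.9432 J/(g·K)

c ≈ 0.943 J/(g·K)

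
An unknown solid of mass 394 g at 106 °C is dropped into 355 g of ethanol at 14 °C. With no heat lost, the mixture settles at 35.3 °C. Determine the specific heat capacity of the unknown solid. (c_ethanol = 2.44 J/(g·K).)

c ≈ 0.662 J/(g·K)

Heat lost by the unknown solid = heat gained by the ethanol:
394·c·(106 − 35.3) = 355·2.44·(35.3 − 14)
27856 c = 18450  ⇒  c ≈ 0.6623 J/(g·K)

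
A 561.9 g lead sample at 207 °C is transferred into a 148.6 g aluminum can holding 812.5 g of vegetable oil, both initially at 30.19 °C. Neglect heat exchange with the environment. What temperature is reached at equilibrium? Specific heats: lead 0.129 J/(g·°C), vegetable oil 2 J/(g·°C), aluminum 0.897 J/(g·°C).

T_f ≈ 37.2 °C

Taking heat into each body as positive, Σ m c ΔT = 0:
561.9*0.129*(T − 207) + 812.5*2*(T − 30.19) + 148.6*0.897*(T − 30.19) = 0
(72.49 + 1625 + 133.29) T = 72.49*207 + 1625*30.19 + 133.29*30.19
T = 68087 / 1830.8 = 37.2 °C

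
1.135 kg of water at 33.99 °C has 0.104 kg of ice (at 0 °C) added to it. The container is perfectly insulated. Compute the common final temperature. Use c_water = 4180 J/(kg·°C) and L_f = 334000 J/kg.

Energy balance with sensible and latent terms:
melt ice: 0.104·334000 = 34736
  warm the meltwater: 434.72 T
  water cools: 1.135·4180·(T − 33.99) = 4744.3(T − 33.99)
5179 T = 161259 − 34736 = 126523
T ≈ 24.43 °C (positive, so assuming full melt was valid).

T_f ≈ 24.4 °C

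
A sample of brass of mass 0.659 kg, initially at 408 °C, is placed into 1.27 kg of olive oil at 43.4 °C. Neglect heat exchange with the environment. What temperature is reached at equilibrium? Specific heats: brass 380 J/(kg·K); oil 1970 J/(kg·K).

T_f ≈ 76.6 °C

Heat gained plus heat lost sum to zero:
0.659×380×(T − 408) + 1.27×1970×(T − 43.4) = 0
250.42(T − 408) + 2501.9(T − 43.4) = 0
2752.3 T = 210754
T = 210754/2752.3 ≈ 76.57 °C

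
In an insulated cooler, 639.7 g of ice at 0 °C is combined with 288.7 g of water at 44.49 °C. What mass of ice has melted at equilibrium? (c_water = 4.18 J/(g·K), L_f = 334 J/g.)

Heat available from the water dropping to 0 °C: 288.7·4.18·44.49 = 53689 J.
Fully melting the ice requires m_ice L_f = 639.7·334 = 213660 J.
That's not enough to melt it all — equilibrium is at 0 °C with ice remaining.
Mass melted = 53689/334 ≈ 160.7 g.

m_melted ≈ 161 g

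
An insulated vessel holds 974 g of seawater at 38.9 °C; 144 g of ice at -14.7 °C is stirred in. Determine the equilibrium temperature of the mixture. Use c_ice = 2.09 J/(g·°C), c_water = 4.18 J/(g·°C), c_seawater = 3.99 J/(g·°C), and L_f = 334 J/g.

T_f ≈ 22.0 °C

Setting the total heat transfer to zero:
ice -14.7→0 °C: 144·2.09·14.7 = 4424.1; fusion: m_ice L_f = 144·334 = 48096; meltwater 0→T: 144·4.18·T = 601.92 T; seawater: 3886.3(T − 38.9)
4488.2 T = 151176 − 52520 = 98655
T ≈ 21.98 °C. Since T > 0 °C, the all-ice-melts assumption holds.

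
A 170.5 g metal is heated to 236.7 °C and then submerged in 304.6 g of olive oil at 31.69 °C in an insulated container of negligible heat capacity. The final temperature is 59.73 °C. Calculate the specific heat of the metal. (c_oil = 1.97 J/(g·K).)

c ≈ 0.558 J/(g·K)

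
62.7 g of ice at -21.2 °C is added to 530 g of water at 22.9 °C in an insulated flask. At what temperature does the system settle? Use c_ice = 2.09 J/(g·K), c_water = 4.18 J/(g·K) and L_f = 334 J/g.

T_f ≈ 10.9 °C

Net heat exchanged in the isolated system is zero:
warm ice to 0 °C: 62.7·2.09·(0 − (-21.2)) = 2778.1
  melt ice: 62.7·334 = 20942
  meltwater 0→T: 62.7·4.18·T = 262.09 T
  water cools: 530·4.18·(T − 22.9) = 2215.4(T − 22.9)
2477.5 T = 50733 − 23720 = 27013
T ≈ 10.90 °C (positive, so assuming full melt was valid).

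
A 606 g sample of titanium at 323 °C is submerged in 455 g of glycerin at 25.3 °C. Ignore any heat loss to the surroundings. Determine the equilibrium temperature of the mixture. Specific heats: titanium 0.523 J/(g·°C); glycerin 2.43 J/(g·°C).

Conservation of energy gives ΣQ = 0:
606*0.523*(T − 323) + 455*2.43*(T − 25.3) = 0
316.94(T − 323) + 1105.7(T − 25.3) = 0
(316.94 + 1105.7) T = 316.94*323 + 1105.7*25.3
T = 130344 / 1422.6 = 91.6 °C

T_f ≈ 91.6 °C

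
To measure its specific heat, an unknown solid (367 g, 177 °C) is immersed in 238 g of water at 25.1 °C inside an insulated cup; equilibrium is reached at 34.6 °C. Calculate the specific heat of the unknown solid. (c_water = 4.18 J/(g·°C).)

Heat lost by the unknown solid = heat gained by the water:
367×c×(177 − 34.6) = 238×4.18×(34.6 − 25.1)
52261 c = 9451  ⇒  c ≈ 0.1808 J/(g·°C)

c ≈ 0.181 J/(g·°C)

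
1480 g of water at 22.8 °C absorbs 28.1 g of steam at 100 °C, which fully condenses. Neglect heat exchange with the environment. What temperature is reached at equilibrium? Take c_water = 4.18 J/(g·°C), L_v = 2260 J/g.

Setting the total heat transfer to zero:
steam→water at 100 °C releases m L_v = 28.1×2260 = 63506
  condensate cools 100→T: 28.1×4.18×(T − 100) = 117.46(T − 100)
  original water: 6186.4(T − 22.8)
6303.9 T = 63506 + 11746 + 141050 = 216302
T ≈ 34.31 °C — below 100 °C, confirming all the steam condensed.

T_f ≈ 34.3 °C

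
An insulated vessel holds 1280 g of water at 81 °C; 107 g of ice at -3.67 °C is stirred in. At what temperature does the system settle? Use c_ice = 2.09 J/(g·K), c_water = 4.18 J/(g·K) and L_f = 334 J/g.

T_f ≈ 68.4 °C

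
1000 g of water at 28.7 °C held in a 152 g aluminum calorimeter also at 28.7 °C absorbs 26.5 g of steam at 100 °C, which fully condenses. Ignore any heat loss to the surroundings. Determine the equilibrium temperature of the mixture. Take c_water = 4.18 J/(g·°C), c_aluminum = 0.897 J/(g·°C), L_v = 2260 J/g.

T_f ≈ 44.0 °C

Let T be the final temperature. ΣQ_i = 0:
steam→water at 100 °C releases m L_v = 26.5·2260 = 59890
  condensed water 100 °C→T: 110.77(T − 100)
  original water: 4180(T − 28.7)
  cup: 136.34(T − 28.7)
4427.1 T = 59890 + 11077 + 123879 = 194846
T ≈ 44.01 °C (< 100 °C, so full condensation is consistent).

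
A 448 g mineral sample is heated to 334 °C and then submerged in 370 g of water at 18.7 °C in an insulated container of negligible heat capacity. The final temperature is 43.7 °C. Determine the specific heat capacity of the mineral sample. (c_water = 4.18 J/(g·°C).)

Taking heat into each body as positive, Σ m c ΔT = 0:
448×c×(43.7 − 334) + 370×4.18×(43.7 − 18.7) = 0
-130054 c = -38665
c = -38665/-130054 ≈ 0.2973 J/(g·°C)

c ≈ 0.297 J/(g·°C)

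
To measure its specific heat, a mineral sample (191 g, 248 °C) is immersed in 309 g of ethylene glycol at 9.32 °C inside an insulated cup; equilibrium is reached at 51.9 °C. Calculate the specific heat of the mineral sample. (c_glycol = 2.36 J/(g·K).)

c ≈ 0.829 J/(g·K)

Heat gained plus heat lost sum to zero:
191·c·(51.9 − 248) + 309·2.36·(51.9 − 9.32) = 0
-37455 c = -31051
c = -31051/-37455 ≈ 0.829 J/(g·K)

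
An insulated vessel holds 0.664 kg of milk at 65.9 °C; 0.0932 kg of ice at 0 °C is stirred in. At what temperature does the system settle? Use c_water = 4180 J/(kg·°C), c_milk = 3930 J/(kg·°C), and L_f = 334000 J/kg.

T_f ≈ 47.0 °C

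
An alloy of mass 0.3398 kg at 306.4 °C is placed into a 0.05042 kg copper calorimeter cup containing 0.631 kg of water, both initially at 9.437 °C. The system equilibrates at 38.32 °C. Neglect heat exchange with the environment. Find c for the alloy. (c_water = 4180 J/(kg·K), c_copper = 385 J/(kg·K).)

Net heat exchanged in the isolated system is zero:
0.3398·c·(38.32 − 306.4) + 0.631·4180·(38.32 − 9.437) + 0.05042·385·(38.32 − 9.437) = 0
-91.09 c = -76742
c = -76742/-91.09 ≈ 842.5 J/(kg·K)

c ≈ 842 J/(kg·K)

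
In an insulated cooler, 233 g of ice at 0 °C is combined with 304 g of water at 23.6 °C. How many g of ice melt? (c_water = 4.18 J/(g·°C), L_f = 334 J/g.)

m_melted ≈ 89.8 g

Heat available from the water dropping to 0 °C: 304·4.18·23.6 = 29989 J.
Melting all 233 g of ice would need 233·334 = 77822 J.
Since 29989 < 77822 J, not all the ice melts; equilibrium is at 0 °C.
m_melt = 29989 / L_f = 89.79 g.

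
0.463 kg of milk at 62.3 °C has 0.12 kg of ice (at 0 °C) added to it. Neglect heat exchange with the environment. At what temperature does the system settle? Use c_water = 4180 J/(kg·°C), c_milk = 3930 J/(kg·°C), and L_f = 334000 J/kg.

T_f ≈ 31.6 °C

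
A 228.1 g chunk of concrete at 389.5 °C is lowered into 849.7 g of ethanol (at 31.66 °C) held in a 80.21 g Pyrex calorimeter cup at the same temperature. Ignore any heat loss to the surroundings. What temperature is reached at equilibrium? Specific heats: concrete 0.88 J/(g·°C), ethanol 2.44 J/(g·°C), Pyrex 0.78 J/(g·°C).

T_f ≈ 62.4 °C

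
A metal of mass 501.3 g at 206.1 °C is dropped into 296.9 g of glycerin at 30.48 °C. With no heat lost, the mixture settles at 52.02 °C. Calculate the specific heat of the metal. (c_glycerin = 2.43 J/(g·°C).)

c ≈ 0.201 J/(g·°C)

m_s c (T_s − T_f) = m_glycerin c_glycerin (T_f − T_0):
501.3×c×(206.1 − 52.02) = 296.9×2.43×(52.02 − 30.48)
77240 c = 15540  ⇒  c ≈ 0.2012 J/(g·°C)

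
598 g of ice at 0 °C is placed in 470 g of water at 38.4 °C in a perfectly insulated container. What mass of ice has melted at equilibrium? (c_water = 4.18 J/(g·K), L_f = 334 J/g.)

Water can give up m c ΔT = 470×4.18×38.4 = 75441 J before reaching 0 °C.
To melt every bit of ice: 598×334 = 199732 J.
Since 75441 < 199732 J, not all the ice melts; equilibrium is at 0 °C.
Mass melted = 75441/334 ≈ 225.9 g.

m_melted ≈ 226 g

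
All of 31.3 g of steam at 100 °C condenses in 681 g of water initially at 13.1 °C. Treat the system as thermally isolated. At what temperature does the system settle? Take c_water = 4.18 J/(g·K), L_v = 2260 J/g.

T_f ≈ 40.7 °C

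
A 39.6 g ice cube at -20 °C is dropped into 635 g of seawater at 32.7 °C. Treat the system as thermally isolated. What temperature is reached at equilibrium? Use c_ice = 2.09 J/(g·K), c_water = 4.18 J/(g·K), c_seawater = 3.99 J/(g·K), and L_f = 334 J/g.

Setting the total heat transfer to zero:
warm ice to 0 °C: 39.6×2.09×(0 − (-20)) = 1655.3; latent heat to melt: 39.6×334 = 13226; meltwater 0→T: 39.6×4.18×T = 165.53 T; seawater cools: 635×3.99×(T − 32.7) = 2533.7(T − 32.7)
2699.2 T = 82850 − 14882 = 67969
T ≈ 25.18 °C — above 0 °C, consistent with complete melting.

T_f ≈ 25.2 °C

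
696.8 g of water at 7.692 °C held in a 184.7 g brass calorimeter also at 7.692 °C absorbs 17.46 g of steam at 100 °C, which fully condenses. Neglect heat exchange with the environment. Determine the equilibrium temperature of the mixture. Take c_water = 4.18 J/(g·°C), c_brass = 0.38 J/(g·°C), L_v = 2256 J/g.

T_f ≈ 22.8 °C

Energy balance with sensible and latent terms:
steam→water at 100 °C releases m L_v = 17.46×2256 = 39390
  condensed water 100 °C→T: 72.98(T − 100)
  water warms: 696.8×4.18×(T − 7.692) = 2912.6(T − 7.692)
  brass cup: 184.7×0.38×(T − 7.692) = 70.19(T − 7.692)
3055.8 T = 39390 + 7298.3 + 22944 = 69632
T ≈ 22.79 °C — below 100 °C, confirming all the steam condensed.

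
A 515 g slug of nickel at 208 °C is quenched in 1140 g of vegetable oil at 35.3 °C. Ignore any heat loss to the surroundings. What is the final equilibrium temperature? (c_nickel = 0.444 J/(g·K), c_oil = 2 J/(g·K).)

Taking heat into each body as positive, Σ m c ΔT = 0:
515·0.444·(T − 208) + 1140·2·(T − 35.3) = 0
228.66(T − 208) + 2280(T − 35.3) = 0
2508.7 T = 128045
T = 128045/2508.7 ≈ 51.04 °C

T_f ≈ 51.0 °C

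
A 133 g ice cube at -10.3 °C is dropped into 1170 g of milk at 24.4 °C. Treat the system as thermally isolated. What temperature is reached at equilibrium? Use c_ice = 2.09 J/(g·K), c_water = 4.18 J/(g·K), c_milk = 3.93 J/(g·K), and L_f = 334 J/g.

T_f ≈ 12.6 °C

Heat gained plus heat lost sum to zero:
ice -10.3→0 °C: 133×2.09×10.3 = 2863.1; fusion: m_ice L_f = 133×334 = 44422; warm the meltwater: 555.94 T; milk cools: 1170×3.93×(T − 24.4) = 4598.1(T − 24.4)
5154 T = 112194 − 47285 = 64909
T ≈ 12.59 °C — above 0 °C, consistent with complete melting.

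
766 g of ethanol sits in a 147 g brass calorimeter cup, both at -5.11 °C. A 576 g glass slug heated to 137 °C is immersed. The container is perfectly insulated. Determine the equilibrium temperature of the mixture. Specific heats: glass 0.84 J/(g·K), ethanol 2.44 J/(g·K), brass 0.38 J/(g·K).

T_f ≈ 23.4 °C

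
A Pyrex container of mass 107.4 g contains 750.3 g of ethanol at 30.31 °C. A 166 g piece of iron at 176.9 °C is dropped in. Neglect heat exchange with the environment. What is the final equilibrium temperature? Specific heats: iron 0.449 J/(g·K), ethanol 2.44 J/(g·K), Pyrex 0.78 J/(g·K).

T_f ≈ 35.8 °C

T_f = Σ m_i c_i T_i / Σ m_i c_i:
T_f = (74.53·176.9 + 1830.7·30.31 + 83.77·30.31) / (74.53 + 1830.7 + 83.77)
    = 71214 / 1989 ≈ 35.80 °C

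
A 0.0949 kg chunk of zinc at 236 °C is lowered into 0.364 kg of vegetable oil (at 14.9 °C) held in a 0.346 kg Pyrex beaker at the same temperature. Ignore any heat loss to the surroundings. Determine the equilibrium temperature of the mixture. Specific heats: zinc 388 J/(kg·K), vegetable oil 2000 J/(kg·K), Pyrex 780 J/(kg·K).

T_f ≈ 22.8 °C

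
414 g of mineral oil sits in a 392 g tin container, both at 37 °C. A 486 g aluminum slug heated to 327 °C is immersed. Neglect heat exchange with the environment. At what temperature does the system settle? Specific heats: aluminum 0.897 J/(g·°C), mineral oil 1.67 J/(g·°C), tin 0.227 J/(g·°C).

T_f ≈ 140.9 °C

Setting the total heat transfer to zero:
486·0.897·(T − 327) + 414·1.67·(T − 37) + 392·0.227·(T − 37) = 0
1216.3 T = 171427
T = 171427/1216.3 ≈ 140.94 °C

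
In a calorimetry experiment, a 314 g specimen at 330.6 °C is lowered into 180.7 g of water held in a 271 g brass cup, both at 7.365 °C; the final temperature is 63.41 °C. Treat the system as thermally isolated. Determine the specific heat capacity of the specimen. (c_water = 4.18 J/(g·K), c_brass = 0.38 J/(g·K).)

c ≈ 0.573 J/(g·K)

Let T be the final temperature. ΣQ_i = 0:
314×c×(63.41 − 330.6) + 180.7×4.18×(63.41 − 7.365) + 271×0.38×(63.41 − 7.365) = 0
-83898 c = -48104
c = -48104/-83898 ≈ 0.5734 J/(g·K)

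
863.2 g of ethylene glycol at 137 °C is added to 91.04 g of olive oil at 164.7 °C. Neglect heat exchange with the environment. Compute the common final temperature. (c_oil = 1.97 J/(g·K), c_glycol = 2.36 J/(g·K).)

T_f ≈ 139.2 °C

With ΣQ=0 the equilibrium temperature is the m·c-weighted mean:
T_f = (179.35×164.7 + 2037.2×137) / (179.35 + 2037.2)
    = 308629 / 2216.5 ≈ 139.24 °C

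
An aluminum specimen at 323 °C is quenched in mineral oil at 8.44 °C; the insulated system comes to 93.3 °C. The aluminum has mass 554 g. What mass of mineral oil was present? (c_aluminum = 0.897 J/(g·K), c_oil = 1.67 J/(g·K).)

Heat lost by the aluminum = heat gained by the oil:
554×0.897×(323 − 93.3) = m×1.67×(93.3 − 8.44)
141.72 m = 114147  ⇒  m ≈ 805.5 g

m ≈ 805 g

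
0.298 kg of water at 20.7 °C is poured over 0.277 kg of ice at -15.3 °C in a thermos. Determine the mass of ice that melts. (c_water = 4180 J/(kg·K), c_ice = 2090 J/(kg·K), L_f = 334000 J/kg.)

m_melted ≈ 0.0507 kg

Cooling the water to 0 °C releases 0.298·4180·20.7 = 25785 J.
Warming the ice to 0 °C takes 0.277·2090·15.3 = 8857.6 J, leaving 16927 J for melting.
Fully melting the ice requires m_ice L_f = 0.277·334000 = 92518 J.
16927 J < 92518 J, so only part of the ice melts and the system sits at 0 °C.
m_melted·334000 = 16927  ⇒  m_melted ≈ 0.05068 kg.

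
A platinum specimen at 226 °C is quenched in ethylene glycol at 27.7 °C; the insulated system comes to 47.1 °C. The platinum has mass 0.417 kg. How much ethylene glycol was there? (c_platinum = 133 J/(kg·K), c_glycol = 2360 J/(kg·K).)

m ≈ 0.217 kg

Heat gained plus heat lost sum to zero:
0.417·133·(47.1 − 226) + m·2360·(47.1 − 27.7) = 0
45784 m = 9922
m = 9922/45784 ≈ 0.2167 kg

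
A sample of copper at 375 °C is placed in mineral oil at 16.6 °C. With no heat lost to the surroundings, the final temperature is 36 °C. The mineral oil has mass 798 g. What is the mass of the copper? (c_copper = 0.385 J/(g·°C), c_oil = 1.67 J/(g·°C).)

m ≈ 198 g

Let T be the final temperature. ΣQ_i = 0:
m·0.385·(36 − 375) + 798·1.67·(36 − 16.6) = 0
-130.52 m = -25854
m = -25854/-130.52 ≈ 198.1 g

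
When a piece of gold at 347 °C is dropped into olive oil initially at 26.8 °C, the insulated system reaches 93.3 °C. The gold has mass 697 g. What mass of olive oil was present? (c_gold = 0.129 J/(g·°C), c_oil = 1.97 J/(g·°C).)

Taking heat into each body as positive, Σ m c ΔT = 0:
697×0.129×(93.3 − 347) + m×1.97×(93.3 − 26.8) = 0
131 m = 22811
m = 22811/131 ≈ 174.1 g

m ≈ 174 g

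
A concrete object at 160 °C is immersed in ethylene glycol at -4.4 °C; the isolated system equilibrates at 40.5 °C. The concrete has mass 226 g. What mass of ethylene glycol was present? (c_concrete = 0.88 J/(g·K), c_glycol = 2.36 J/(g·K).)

m ≈ 224 g

Heat lost by the concrete = heat gained by the glycol:
226×0.88×(160 − 40.5) = m×2.36×(40.5 − (-4.4))
105.96 m = 23766  ⇒  m ≈ 224.3 g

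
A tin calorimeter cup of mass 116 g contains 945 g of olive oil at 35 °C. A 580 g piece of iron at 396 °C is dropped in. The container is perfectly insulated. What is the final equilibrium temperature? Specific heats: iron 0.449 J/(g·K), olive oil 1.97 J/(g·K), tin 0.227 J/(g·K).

T_f ≈ 78.8 °C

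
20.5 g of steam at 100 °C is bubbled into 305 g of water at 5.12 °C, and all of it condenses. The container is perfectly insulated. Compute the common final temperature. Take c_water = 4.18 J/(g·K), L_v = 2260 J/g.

T_f ≈ 45.1 °C

Heat gained plus heat lost sum to zero:
steam→water at 100 °C releases m L_v = 20.5×2260 = 46330
  condensate cools 100→T: 20.5×4.18×(T − 100) = 85.69(T − 100)
  original water: 1274.9(T − 5.12)
1360.6 T = 46330 + 8569 + 6527.5 = 61426
T ≈ 45.15 °C — below 100 °C, confirming all the steam condensed.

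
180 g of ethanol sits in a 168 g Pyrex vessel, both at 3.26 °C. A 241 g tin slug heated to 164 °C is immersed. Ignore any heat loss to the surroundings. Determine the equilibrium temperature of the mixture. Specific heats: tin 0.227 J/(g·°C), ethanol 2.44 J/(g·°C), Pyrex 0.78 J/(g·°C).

Taking heat into each body as positive, Σ m c ΔT = 0:
241*0.227*(T − 164) + 180*2.44*(T − 3.26) + 168*0.78*(T − 3.26) = 0
54.71(T − 164) + 439.2(T − 3.26) + 131.04(T − 3.26) = 0
(54.71 + 439.2 + 131.04) T = 54.71*164 + 439.2*3.26 + 131.04*3.26
T ≈ 17.33 °C

T_f ≈ 17.3 °C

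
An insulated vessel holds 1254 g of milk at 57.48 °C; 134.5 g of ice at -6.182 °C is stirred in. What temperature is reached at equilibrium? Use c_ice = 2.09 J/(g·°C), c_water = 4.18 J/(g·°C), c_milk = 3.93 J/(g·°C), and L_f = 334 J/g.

Sum of m c ΔT and latent-heat terms is zero:
ice -6.182→0 °C: 134.5×2.09×6.182 = 1737.8
  latent heat to melt: 134.5×334 = 44923
  meltwater 0→T: 134.5×4.18×T = 562.21 T
  milk: 4928.2(T − 57.48)
5490.4 T = 283274 − 46661 = 236613
T ≈ 43.10 °C. Since T > 0 °C, the all-ice-melts assumption holds.

T_f ≈ 43.1 °C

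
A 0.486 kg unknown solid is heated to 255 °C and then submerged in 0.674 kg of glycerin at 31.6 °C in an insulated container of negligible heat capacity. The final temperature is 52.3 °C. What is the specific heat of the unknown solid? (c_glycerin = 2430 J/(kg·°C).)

c ≈ 344 J/(kg·°C)

Heat lost by the unknown solid = heat gained by the glycerin:
0.486×c×(255 − 52.3) = 0.674×2430×(52.3 − 31.6)
98.51 c = 33903  ⇒  c ≈ 344.1 J/(kg·°C)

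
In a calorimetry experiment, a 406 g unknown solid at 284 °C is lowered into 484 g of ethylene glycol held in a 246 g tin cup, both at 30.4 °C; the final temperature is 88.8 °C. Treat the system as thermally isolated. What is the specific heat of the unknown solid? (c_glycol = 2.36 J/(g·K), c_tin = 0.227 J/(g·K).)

c ≈ 0.883 J/(g·K)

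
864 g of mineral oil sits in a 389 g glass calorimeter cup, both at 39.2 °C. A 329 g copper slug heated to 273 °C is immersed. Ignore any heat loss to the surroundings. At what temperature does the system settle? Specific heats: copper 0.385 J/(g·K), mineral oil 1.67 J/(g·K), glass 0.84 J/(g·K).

T_f ≈ 54.8 °C

Setting the total heat transfer to zero:
329×0.385×(T − 273) + 864×1.67×(T − 39.2) + 389×0.84×(T − 39.2) = 0
126.67(T − 273) + 1442.9(T − 39.2) + 326.76(T − 39.2) = 0
1896.3 T = 103949
T = 103949/1896.3 ≈ 54.82 °C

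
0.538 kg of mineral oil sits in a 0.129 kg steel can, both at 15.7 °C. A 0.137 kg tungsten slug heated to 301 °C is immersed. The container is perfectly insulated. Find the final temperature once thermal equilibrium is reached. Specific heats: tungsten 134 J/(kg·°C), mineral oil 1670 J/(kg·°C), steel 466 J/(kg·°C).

T_f ≈ 21.1 °C

Net heat exchanged in the isolated system is zero:
0.137·134·(T − 301) + 0.538·1670·(T − 15.7) + 0.129·466·(T − 15.7) = 0
(18.36 + 898.46 + 60.11) T = 18.36·301 + 898.46·15.7 + 60.11·15.7
T = 20575/976.93 ≈ 21.06 °C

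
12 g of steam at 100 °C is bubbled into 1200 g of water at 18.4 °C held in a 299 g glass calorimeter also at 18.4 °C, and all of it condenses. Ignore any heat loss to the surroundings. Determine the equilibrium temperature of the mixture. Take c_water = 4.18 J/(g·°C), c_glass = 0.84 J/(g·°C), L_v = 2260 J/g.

T_f ≈ 24.3 °C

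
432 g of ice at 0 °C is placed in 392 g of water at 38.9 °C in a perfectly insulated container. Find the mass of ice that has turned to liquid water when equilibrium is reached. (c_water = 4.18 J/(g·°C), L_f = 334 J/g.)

Water can give up m c ΔT = 392·4.18·38.9 = 63740 J before reaching 0 °C.
To melt every bit of ice: 432·334 = 144288 J.
That's not enough to melt it all — equilibrium is at 0 °C with ice remaining.
m_melt = 63740 / L_f = 190.8 g.

m_melted ≈ 191 g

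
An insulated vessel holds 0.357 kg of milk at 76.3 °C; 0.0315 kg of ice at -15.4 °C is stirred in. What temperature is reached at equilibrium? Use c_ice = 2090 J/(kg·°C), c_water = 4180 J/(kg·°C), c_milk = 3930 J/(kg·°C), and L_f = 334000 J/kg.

T_f ≈ 62.2 °C

Let T be the final temperature. ΣQ_i = 0:
ice -15.4→0 °C: 0.0315·2090·15.4 = 1013.9; melt ice: 0.0315·334000 = 10521; meltwater 0→T: 0.0315·4180·T = 131.67 T; milk cools: 0.357·3930·(T − 76.3) = 1403(T − 76.3)
1534.7 T = 107050 − 11535 = 95515
T ≈ 62.24 °C — above 0 °C, consistent with complete melting.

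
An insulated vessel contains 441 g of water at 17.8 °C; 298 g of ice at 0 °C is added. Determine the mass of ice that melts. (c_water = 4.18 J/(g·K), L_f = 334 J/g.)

Cooling the water to 0 °C releases 441·4.18·17.8 = 32812 J.
To melt every bit of ice: 298·334 = 99532 J.
That's not enough to melt it all — equilibrium is at 0 °C with ice remaining.
m_melt = 32812 / L_f = 98.24 g.

m_melted ≈ 98.2 g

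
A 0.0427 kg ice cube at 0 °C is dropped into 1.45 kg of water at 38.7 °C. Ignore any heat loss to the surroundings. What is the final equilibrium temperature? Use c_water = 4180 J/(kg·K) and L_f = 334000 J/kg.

Energy conservation, ΣQ = 0:
latent heat to melt: 0.0427·334000 = 14262
  meltwater 0→T: 0.0427·4180·T = 178.49 T
  water: 6061(T − 38.7)
6239.5 T = 234561 − 14262 = 220299
T ≈ 35.31 °C (positive, so assuming full melt was valid).

T_f ≈ 35.3 °C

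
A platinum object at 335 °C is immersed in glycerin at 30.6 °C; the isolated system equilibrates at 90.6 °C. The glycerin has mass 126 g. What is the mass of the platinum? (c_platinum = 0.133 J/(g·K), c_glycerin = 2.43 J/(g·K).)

m ≈ 565 g

Setting the total heat transfer to zero:
m×0.133×(90.6 − 335) + 126×2.43×(90.6 − 30.6) = 0
-32.51 m = -18371
m = -18371/-32.51 ≈ 565.2 g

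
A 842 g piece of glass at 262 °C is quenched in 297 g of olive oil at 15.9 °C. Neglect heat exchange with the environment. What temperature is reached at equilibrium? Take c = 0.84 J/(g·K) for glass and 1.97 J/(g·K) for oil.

Energy conservation, ΣQ = 0:
842*0.84*(T − 262) + 297*1.97*(T − 15.9) = 0
(707.28 + 585.09) T = 707.28*262 + 585.09*15.9
T = 194610 / 1292.4 = 151 °C

T_f ≈ 150.6 °C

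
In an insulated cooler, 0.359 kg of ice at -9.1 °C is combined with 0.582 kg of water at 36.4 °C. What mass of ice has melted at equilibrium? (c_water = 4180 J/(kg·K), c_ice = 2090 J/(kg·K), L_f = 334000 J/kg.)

m_melted ≈ 0.245 kg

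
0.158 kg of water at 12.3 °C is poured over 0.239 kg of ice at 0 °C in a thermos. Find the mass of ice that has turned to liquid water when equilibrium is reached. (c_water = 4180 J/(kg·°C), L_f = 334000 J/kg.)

m_melted ≈ 0.0243 kg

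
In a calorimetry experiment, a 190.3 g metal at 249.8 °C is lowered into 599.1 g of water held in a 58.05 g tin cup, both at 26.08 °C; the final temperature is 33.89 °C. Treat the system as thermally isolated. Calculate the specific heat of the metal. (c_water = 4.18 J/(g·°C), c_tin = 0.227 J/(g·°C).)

c ≈ 0.479 J/(g·°C)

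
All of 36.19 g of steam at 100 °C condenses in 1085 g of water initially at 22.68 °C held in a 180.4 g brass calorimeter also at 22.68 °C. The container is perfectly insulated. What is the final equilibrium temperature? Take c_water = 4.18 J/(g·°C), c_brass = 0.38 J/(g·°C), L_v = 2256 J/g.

T_f ≈ 42.3 °C

Sum of m c ΔT and latent-heat terms is zero:
steam→water at 100 °C releases m L_v = 36.19×2256 = 81645
  condensed water 100 °C→T: 151.27(T − 100)
  original water: 4535.3(T − 22.68)
  cup: 68.55(T − 22.68)
4755.1 T = 81645 + 15127 + 104415 = 201187
T ≈ 42.31 °C, under the boiling point, so the assumption holds.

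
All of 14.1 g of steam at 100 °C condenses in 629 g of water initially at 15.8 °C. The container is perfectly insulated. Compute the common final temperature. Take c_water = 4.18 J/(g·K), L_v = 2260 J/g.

T_f ≈ 29.5 °C

Sum of m c ΔT and latent-heat terms is zero:
steam→water at 100 °C releases m L_v = 14.1·2260 = 31866
  condensed water 100 °C→T: 58.94(T − 100)
  water warms: 629·4.18·(T − 15.8) = 2629.2(T − 15.8)
2688.2 T = 31866 + 5893.8 + 41542 = 79301
T ≈ 29.50 °C — below 100 °C, confirming all the steam condensed.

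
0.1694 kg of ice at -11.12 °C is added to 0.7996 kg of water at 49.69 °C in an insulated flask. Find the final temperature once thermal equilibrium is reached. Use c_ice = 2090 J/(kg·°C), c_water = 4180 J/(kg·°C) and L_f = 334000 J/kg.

T_f ≈ 26.1 °C

Heat gained plus heat lost sum to zero:
ice -11.12→0 °C: 0.1694·2090·11.12 = 3937; latent heat to melt: 0.1694·334000 = 56580; warm the meltwater: 708.09 T; water: 3342.3(T − 49.69)
4050.4 T = 166080 − 60517 = 105564
T ≈ 26.06 °C (positive, so assuming full melt was valid).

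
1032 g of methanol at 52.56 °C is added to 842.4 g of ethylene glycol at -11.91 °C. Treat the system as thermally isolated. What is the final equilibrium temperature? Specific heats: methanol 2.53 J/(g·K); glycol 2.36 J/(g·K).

T_f ≈ 24.7 °C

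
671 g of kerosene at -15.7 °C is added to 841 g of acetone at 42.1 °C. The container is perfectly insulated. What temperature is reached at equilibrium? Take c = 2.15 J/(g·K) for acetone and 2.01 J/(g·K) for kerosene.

T_f ≈ 17.4 °C

Heat gained plus heat lost sum to zero:
841*2.15*(T − 42.1) + 671*2.01*(T − (-15.7)) = 0
3156.9 T = 54948
T = 54948/3156.9 ≈ 17.41 °C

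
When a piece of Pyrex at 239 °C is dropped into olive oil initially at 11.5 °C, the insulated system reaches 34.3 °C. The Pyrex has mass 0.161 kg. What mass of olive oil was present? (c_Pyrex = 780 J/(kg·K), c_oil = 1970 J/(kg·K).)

Net heat exchanged in the isolated system is zero:
0.161·780·(34.3 − 239) + m·1970·(34.3 − 11.5) = 0
44916 m = 25706
m = 25706/44916 ≈ 0.5723 kg

m ≈ 0.572 kg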